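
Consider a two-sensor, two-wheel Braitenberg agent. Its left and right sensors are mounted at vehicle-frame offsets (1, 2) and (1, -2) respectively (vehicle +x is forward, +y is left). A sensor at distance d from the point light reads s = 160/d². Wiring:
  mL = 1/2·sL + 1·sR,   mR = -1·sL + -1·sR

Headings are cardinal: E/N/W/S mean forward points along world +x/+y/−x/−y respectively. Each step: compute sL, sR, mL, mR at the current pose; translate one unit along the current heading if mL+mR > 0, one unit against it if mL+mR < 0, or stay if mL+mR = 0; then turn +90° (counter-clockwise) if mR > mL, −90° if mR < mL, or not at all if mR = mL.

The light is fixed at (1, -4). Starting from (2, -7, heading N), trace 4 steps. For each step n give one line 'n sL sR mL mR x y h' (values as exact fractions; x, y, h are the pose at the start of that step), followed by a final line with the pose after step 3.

n=0: pose=(2,-7,N); sL=32, sR=160/13; mL=368/13, mR=-576/13; mL+mR=-16 → advance -1; mR−mL=-944/13 → turn -1·90°
n=1: pose=(2,-8,E); sL=20, sR=4; mL=14, mR=-24; mL+mR=-10 → advance -1; mR−mL=-38 → turn -1·90°
n=2: pose=(1,-8,S); sL=160/29, sR=160/29; mL=240/29, mR=-320/29; mL+mR=-80/29 → advance -1; mR−mL=-560/29 → turn -1·90°
n=3: pose=(1,-7,W); sL=80/13, sR=80; mL=1080/13, mR=-1120/13; mL+mR=-40/13 → advance -1; mR−mL=-2200/13 → turn -1·90°

0 32 160/13 368/13 -576/13 2 -7 N
1 20 4 14 -24 2 -8 E
2 160/29 160/29 240/29 -320/29 1 -8 S
3 80/13 80 1080/13 -1120/13 1 -7 W
final 2 -7 N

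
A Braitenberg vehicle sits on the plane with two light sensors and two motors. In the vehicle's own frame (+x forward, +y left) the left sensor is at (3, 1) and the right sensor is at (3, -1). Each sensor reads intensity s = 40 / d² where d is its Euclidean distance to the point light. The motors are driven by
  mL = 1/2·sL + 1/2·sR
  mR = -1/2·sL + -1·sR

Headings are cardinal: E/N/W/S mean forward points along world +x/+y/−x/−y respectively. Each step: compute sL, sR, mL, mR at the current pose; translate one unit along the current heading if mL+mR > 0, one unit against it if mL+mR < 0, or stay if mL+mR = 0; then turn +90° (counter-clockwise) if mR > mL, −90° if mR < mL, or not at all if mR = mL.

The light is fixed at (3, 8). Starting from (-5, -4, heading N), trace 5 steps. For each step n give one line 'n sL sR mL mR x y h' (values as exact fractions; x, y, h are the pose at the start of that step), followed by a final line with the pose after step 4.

n=0: pose=(-5,-4,N); sL=20/81, sR=4/13; mL=292/1053, mR=-454/1053; mL+mR=-2/13 → advance -1; mR−mL=-746/1053 → turn -1·90°
n=1: pose=(-5,-5,E); sL=40/169, sR=40/221; mL=600/2873, mR=-860/2873; mL+mR=-20/221 → advance -1; mR−mL=-1460/2873 → turn -1·90°
n=2: pose=(-6,-5,S); sL=1/8, sR=10/89; mL=169/1424, mR=-249/1424; mL+mR=-5/89 → advance -1; mR−mL=-209/712 → turn -1·90°
n=3: pose=(-6,-4,W); sL=40/313, sR=8/53; mL=2312/16589, mR=-3564/16589; mL+mR=-4/53 → advance -1; mR−mL=-5876/16589 → turn -1·90°
n=4: pose=(-5,-4,N); sL=20/81, sR=4/13; mL=292/1053, mR=-454/1053; mL+mR=-2/13 → advance -1; mR−mL=-746/1053 → turn -1·90°

0 20/81 4/13 292/1053 -454/1053 -5 -4 N
1 40/169 40/221 600/2873 -860/2873 -5 -5 E
2 1/8 10/89 169/1424 -249/1424 -6 -5 S
3 40/313 8/53 2312/16589 -3564/16589 -6 -4 W
4 20/81 4/13 292/1053 -454/1053 -5 -4 N
final -5 -5 E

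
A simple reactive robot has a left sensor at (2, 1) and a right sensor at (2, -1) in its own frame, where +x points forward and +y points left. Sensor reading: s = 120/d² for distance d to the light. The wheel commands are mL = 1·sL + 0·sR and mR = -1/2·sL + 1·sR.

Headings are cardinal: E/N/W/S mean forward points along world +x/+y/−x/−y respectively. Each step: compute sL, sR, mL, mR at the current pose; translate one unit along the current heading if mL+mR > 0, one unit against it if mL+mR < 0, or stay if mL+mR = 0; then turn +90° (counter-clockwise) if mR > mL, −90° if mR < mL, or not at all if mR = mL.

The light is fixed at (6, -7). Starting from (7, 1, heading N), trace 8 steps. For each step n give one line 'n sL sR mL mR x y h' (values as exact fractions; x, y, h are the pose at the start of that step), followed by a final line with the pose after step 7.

0 6/5 15/13 6/5 36/65 7 1 N
1 120/109 120/73 120/109 8700/7957 7 2 E
2 60/29 12/5 60/29 198/145 8 2 S
3 120/49 40/27 120/49 340/1323 8 1 W
4 6/5 15/13 6/5 36/65 7 1 N
5 120/109 120/73 120/109 8700/7957 7 2 E
6 60/29 12/5 60/29 198/145 8 2 S
7 120/49 40/27 120/49 340/1323 8 1 W
final 7 1 N

n=0: pose=(7,1,N); sL=6/5, sR=15/13; mL=6/5, mR=36/65; mL+mR=114/65 → advance +1; mR−mL=-42/65 → turn -1·90°
n=1: pose=(7,2,E); sL=120/109, sR=120/73; mL=120/109, mR=8700/7957; mL+mR=17460/7957 → advance +1; mR−mL=-60/7957 → turn -1·90°
n=2: pose=(8,2,S); sL=60/29, sR=12/5; mL=60/29, mR=198/145; mL+mR=498/145 → advance +1; mR−mL=-102/145 → turn -1·90°
n=3: pose=(8,1,W); sL=120/49, sR=40/27; mL=120/49, mR=340/1323; mL+mR=3580/1323 → advance +1; mR−mL=-2900/1323 → turn -1·90°
n=4: pose=(7,1,N); sL=6/5, sR=15/13; mL=6/5, mR=36/65; mL+mR=114/65 → advance +1; mR−mL=-42/65 → turn -1·90°
n=5: pose=(7,2,E); sL=120/109, sR=120/73; mL=120/109, mR=8700/7957; mL+mR=17460/7957 → advance +1; mR−mL=-60/7957 → turn -1·90°
n=6: pose=(8,2,S); sL=60/29, sR=12/5; mL=60/29, mR=198/145; mL+mR=498/145 → advance +1; mR−mL=-102/145 → turn -1·90°
n=7: pose=(8,1,W); sL=120/49, sR=40/27; mL=120/49, mR=340/1323; mL+mR=3580/1323 → advance +1; mR−mL=-2900/1323 → turn -1·90°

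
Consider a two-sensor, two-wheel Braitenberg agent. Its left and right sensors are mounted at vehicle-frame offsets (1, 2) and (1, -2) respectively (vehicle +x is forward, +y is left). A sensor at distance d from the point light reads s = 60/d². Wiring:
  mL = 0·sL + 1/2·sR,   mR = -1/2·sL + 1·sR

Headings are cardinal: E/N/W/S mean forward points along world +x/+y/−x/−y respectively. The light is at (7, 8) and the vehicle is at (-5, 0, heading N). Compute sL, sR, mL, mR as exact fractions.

12/49 60/149 30/149 2046/7301

left sensor world pos  = (-7, 1); dL² = 245
right sensor world pos = (-3, 1); dR² = 149
sL = 60/245 = 12/49
sR = 60/149 = 60/149
mL = 0·sL + 1/2·sR = 30/149
mR = -1/2·sL + 1·sR = 2046/7301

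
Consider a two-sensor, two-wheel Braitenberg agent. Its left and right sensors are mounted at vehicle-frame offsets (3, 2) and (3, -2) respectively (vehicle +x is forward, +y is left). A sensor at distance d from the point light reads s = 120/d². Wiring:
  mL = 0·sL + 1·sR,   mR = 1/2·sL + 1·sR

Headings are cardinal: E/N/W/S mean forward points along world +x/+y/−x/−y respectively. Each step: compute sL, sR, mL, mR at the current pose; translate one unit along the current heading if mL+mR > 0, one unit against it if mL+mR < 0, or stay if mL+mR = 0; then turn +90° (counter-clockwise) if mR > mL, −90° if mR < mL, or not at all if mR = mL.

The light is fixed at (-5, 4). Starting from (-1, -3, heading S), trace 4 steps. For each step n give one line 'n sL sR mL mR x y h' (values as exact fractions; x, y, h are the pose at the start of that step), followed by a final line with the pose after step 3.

n=0: pose=(-1,-3,S); sL=15/17, sR=15/13; mL=15/13, mR=705/442; mL+mR=1215/442 → advance +1; mR−mL=15/34 → turn +1·90°
n=1: pose=(-1,-4,E); sL=24/17, sR=120/149; mL=120/149, mR=3828/2533; mL+mR=5868/2533 → advance +1; mR−mL=12/17 → turn +1·90°
n=2: pose=(0,-4,N); sL=60/17, sR=60/37; mL=60/37, mR=2130/629; mL+mR=3150/629 → advance +1; mR−mL=30/17 → turn +1·90°
n=3: pose=(0,-3,W); sL=24/17, sR=120/29; mL=120/29, mR=2388/493; mL+mR=4428/493 → advance +1; mR−mL=12/17 → turn +1·90°

0 15/17 15/13 15/13 705/442 -1 -3 S
1 24/17 120/149 120/149 3828/2533 -1 -4 E
2 60/17 60/37 60/37 2130/629 0 -4 N
3 24/17 120/29 120/29 2388/493 0 -3 W
final -1 -3 S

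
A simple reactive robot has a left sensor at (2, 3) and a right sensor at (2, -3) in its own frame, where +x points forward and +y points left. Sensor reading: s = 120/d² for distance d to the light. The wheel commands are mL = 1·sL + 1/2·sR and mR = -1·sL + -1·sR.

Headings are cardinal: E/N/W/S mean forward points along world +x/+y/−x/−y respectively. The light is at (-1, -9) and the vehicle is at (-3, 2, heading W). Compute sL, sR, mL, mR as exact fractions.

left sensor world pos  = (-5, -1); dL² = 80
right sensor world pos = (-5, 5); dR² = 212
sL = 120/80 = 3/2
sR = 120/212 = 30/53
mL = 1·sL + 1/2·sR = 189/106
mR = -1·sL + -1·sR = -219/106

3/2 30/53 189/106 -219/106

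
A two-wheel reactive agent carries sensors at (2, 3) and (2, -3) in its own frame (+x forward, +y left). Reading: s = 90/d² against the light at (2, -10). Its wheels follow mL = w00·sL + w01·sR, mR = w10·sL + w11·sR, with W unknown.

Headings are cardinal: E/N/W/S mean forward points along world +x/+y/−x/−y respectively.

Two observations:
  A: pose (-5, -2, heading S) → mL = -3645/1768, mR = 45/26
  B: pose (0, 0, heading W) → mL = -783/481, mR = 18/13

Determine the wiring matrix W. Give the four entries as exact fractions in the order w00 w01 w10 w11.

-1 -1/2 1 0

obs A: pose=(-5,-2,S) → sL=45/26, sR=45/68, mL=-3645/1768, mR=45/26
obs B: pose=(0,0,W) → sL=18/13, sR=18/37, mL=-783/481, mR=18/13
sensor matrix S = [[45/26, 45/68], [18/13, 18/37]]; det S = -1215/16354
solve [mL_A; mL_B] = S·[w00; w01] and [mR_A; mR_B] = S·[w10; w11]:
  w00 = -1, w01 = -1/2, w10 = 1, w11 = 0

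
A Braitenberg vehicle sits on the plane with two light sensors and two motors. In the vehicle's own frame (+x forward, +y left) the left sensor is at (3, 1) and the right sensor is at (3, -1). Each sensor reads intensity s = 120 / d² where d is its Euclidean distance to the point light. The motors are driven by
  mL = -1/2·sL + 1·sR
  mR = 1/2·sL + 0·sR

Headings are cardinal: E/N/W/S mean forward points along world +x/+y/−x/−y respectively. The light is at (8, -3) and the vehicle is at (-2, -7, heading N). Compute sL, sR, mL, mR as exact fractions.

60/61 60/41 2430/2501 30/61

left sensor world pos  = (-3, -4); dL² = 122
right sensor world pos = (-1, -4); dR² = 82
sL = 120/122 = 60/61
sR = 120/82 = 60/41
mL = -1/2·sL + 1·sR = 2430/2501
mR = 1/2·sL + 0·sR = 30/61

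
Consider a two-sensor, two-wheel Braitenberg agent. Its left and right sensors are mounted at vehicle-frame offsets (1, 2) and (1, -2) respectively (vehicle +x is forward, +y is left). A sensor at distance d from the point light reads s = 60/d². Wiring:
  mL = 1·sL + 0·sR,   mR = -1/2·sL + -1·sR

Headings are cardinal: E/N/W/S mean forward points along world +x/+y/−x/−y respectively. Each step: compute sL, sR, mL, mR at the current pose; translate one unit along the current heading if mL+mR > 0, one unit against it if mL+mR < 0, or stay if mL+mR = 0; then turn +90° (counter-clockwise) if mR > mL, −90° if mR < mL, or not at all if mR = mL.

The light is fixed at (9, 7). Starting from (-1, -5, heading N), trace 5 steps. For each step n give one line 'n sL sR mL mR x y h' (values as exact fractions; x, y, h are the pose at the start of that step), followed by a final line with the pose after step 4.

0 12/53 12/37 12/53 -858/1961 -1 -5 N
1 30/101 10/51 30/101 -1775/5151 -1 -6 E
2 60/277 12/73 60/277 -5514/20221 -2 -6 S
3 3/17 15/61 3/17 -693/2074 -2 -5 W
4 12/53 12/37 12/53 -858/1961 -1 -5 N
final -1 -6 E

n=0: pose=(-1,-5,N); sL=12/53, sR=12/37; mL=12/53, mR=-858/1961; mL+mR=-414/1961 → advance -1; mR−mL=-1302/1961 → turn -1·90°
n=1: pose=(-1,-6,E); sL=30/101, sR=10/51; mL=30/101, mR=-1775/5151; mL+mR=-245/5151 → advance -1; mR−mL=-3305/5151 → turn -1·90°
n=2: pose=(-2,-6,S); sL=60/277, sR=12/73; mL=60/277, mR=-5514/20221; mL+mR=-1134/20221 → advance -1; mR−mL=-9894/20221 → turn -1·90°
n=3: pose=(-2,-5,W); sL=3/17, sR=15/61; mL=3/17, mR=-693/2074; mL+mR=-327/2074 → advance -1; mR−mL=-1059/2074 → turn -1·90°
n=4: pose=(-1,-5,N); sL=12/53, sR=12/37; mL=12/53, mR=-858/1961; mL+mR=-414/1961 → advance -1; mR−mL=-1302/1961 → turn -1·90°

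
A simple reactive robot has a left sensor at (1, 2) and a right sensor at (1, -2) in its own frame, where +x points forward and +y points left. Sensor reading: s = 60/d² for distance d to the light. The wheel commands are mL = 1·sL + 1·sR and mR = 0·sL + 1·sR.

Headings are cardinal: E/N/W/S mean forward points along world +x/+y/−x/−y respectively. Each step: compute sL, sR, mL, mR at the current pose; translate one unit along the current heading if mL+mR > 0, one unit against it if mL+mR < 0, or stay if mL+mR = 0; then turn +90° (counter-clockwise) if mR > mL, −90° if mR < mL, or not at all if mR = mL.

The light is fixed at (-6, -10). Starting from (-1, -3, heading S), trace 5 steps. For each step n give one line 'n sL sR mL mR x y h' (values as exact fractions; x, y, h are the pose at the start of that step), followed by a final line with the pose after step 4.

n=0: pose=(-1,-3,S); sL=12/17, sR=4/3; mL=104/51, mR=4/3; mL+mR=172/51 → advance +1; mR−mL=-12/17 → turn -1·90°
n=1: pose=(-1,-4,W); sL=15/8, sR=3/4; mL=21/8, mR=3/4; mL+mR=27/8 → advance +1; mR−mL=-15/8 → turn -1·90°
n=2: pose=(-2,-4,N); sL=60/53, sR=12/17; mL=1656/901, mR=12/17; mL+mR=2292/901 → advance +1; mR−mL=-60/53 → turn -1·90°
n=3: pose=(-2,-3,E); sL=30/53, sR=6/5; mL=468/265, mR=6/5; mL+mR=786/265 → advance +1; mR−mL=-30/53 → turn -1·90°
n=4: pose=(-1,-3,S); sL=12/17, sR=4/3; mL=104/51, mR=4/3; mL+mR=172/51 → advance +1; mR−mL=-12/17 → turn -1·90°

0 12/17 4/3 104/51 4/3 -1 -3 S
1 15/8 3/4 21/8 3/4 -1 -4 W
2 60/53 12/17 1656/901 12/17 -2 -4 N
3 30/53 6/5 468/265 6/5 -2 -3 E
4 12/17 4/3 104/51 4/3 -1 -3 S
final -1 -4 W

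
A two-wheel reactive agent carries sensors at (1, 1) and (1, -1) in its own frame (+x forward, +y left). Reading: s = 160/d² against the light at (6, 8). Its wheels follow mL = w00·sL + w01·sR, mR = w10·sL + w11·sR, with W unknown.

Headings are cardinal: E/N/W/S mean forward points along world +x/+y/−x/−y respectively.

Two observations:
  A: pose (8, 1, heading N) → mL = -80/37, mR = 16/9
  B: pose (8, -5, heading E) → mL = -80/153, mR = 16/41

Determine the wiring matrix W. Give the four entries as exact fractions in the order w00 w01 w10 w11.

obs A: pose=(8,1,N) → sL=160/37, sR=32/9, mL=-80/37, mR=16/9
obs B: pose=(8,-5,E) → sL=160/153, sR=32/41, mL=-80/153, mR=16/41
sensor matrix S = [[160/37, 32/9], [160/153, 32/41]]; det S = -716800/2088909
solve [mL_A; mL_B] = S·[w00; w01] and [mR_A; mR_B] = S·[w10; w11]:
  w00 = -1/2, w01 = 0, w10 = 0, w11 = 1/2

-1/2 0 0 1/2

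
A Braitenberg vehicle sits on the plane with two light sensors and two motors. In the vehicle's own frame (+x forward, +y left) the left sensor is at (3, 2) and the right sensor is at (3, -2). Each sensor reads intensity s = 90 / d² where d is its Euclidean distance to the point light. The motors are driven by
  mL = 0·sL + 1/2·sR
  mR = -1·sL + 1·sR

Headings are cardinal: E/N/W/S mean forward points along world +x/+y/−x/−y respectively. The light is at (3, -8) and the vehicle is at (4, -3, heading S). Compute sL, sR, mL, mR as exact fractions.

90/13 18 9 144/13

left sensor world pos  = (6, -6); dL² = 13
right sensor world pos = (2, -6); dR² = 5
sL = 90/13 = 90/13
sR = 90/5 = 18
mL = 0·sL + 1/2·sR = 9
mR = -1·sL + 1·sR = 144/13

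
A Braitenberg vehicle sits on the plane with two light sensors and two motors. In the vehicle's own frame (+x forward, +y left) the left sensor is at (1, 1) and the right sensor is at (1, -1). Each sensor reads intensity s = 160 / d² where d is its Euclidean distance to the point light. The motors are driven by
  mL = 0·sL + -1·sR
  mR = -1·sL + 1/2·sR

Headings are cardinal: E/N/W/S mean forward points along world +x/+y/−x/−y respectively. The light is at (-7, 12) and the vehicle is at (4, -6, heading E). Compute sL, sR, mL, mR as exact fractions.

160/433 32/101 -32/101 -9232/43733

left sensor world pos  = (5, -5); dL² = 433
right sensor world pos = (5, -7); dR² = 505
sL = 160/433 = 160/433
sR = 160/505 = 32/101
mL = 0·sL + -1·sR = -32/101
mR = -1·sL + 1/2·sR = -9232/43733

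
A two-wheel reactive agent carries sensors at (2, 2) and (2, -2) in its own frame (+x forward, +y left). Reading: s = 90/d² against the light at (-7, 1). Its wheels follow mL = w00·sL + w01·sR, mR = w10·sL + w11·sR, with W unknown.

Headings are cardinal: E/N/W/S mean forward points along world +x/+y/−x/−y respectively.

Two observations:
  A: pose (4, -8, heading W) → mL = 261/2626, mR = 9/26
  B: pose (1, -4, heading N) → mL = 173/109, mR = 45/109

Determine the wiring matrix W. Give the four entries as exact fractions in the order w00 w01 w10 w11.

obs A: pose=(4,-8,W) → sL=45/101, sR=9/13, mL=261/2626, mR=9/26
obs B: pose=(1,-4,N) → sL=2, sR=90/109, mL=173/109, mR=45/109
sensor matrix S = [[45/101, 9/13], [2, 90/109]]; det S = -145512/143117
solve [mL_A; mL_B] = S·[w00; w01] and [mR_A; mR_B] = S·[w10; w11]:
  w00 = 1, w01 = -1/2, w10 = 0, w11 = 1/2

1 -1/2 0 1/2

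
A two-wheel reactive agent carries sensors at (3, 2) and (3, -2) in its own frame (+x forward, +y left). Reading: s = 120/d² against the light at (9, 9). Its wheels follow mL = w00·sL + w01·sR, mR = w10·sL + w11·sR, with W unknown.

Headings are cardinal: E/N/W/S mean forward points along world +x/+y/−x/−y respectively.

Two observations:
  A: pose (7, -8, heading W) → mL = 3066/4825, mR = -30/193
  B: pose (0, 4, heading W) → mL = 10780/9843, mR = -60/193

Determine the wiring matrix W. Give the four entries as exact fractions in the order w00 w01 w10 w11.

obs A: pose=(7,-8,W) → sL=60/193, sR=12/25, mL=3066/4825, mR=-30/193
obs B: pose=(0,4,W) → sL=120/193, sR=40/51, mL=10780/9843, mR=-60/193
sensor matrix S = [[60/193, 12/25], [120/193, 40/51]]; det S = -896/16405
solve [mL_A; mL_B] = S·[w00; w01] and [mR_A; mR_B] = S·[w10; w11]:
  w00 = 1/2, w01 = 1, w10 = -1/2, w11 = 0

1/2 1 -1/2 0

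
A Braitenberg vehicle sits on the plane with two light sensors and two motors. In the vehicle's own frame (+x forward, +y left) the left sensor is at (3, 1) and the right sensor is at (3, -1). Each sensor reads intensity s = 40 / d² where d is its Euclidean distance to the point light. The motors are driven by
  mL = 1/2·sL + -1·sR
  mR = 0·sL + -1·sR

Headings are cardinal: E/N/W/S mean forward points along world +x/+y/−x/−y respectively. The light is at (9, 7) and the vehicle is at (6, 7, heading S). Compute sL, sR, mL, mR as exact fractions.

40/13 8/5 -4/65 -8/5

left sensor world pos  = (7, 4); dL² = 13
right sensor world pos = (5, 4); dR² = 25
sL = 40/13 = 40/13
sR = 40/25 = 8/5
mL = 1/2·sL + -1·sR = -4/65
mR = 0·sL + -1·sR = -8/5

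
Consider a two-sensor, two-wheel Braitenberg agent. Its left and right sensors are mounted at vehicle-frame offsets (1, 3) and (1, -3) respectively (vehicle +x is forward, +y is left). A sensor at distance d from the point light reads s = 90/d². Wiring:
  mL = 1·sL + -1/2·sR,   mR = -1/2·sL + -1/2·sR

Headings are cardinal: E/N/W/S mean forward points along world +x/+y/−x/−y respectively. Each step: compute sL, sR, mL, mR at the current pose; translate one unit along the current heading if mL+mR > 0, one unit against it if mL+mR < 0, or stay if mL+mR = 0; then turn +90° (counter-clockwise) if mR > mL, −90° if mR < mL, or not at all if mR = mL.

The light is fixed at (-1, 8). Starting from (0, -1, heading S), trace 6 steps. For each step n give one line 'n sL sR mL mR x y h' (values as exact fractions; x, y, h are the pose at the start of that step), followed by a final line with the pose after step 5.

0 45/58 45/52 1035/3016 -2475/3016 0 -1 S
1 90/121 18/5 -639/605 -1314/605 0 0 W
2 9/5 45/37 441/370 -279/185 1 0 N
3 2 10/17 29/17 -22/17 1 -1 E
4 45/68 9/10 18/85 -531/680 2 -1 S
5 18/25 90/29 -603/725 -1386/725 2 0 W
final 3 0 N

n=0: pose=(0,-1,S); sL=45/58, sR=45/52; mL=1035/3016, mR=-2475/3016; mL+mR=-180/377 → advance -1; mR−mL=-135/116 → turn -1·90°
n=1: pose=(0,0,W); sL=90/121, sR=18/5; mL=-639/605, mR=-1314/605; mL+mR=-1953/605 → advance -1; mR−mL=-135/121 → turn -1·90°
n=2: pose=(1,0,N); sL=9/5, sR=45/37; mL=441/370, mR=-279/185; mL+mR=-117/370 → advance -1; mR−mL=-27/10 → turn -1·90°
n=3: pose=(1,-1,E); sL=2, sR=10/17; mL=29/17, mR=-22/17; mL+mR=7/17 → advance +1; mR−mL=-3 → turn -1·90°
n=4: pose=(2,-1,S); sL=45/68, sR=9/10; mL=18/85, mR=-531/680; mL+mR=-387/680 → advance -1; mR−mL=-135/136 → turn -1·90°
n=5: pose=(2,0,W); sL=18/25, sR=90/29; mL=-603/725, mR=-1386/725; mL+mR=-1989/725 → advance -1; mR−mL=-27/25 → turn -1·90°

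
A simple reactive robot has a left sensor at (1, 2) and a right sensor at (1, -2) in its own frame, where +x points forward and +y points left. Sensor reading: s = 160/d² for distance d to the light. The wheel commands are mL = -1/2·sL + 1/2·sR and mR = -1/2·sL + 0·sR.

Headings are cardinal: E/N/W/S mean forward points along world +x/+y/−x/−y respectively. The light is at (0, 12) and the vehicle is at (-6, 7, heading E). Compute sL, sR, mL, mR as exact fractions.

left sensor world pos  = (-5, 9); dL² = 34
right sensor world pos = (-5, 5); dR² = 74
sL = 160/34 = 80/17
sR = 160/74 = 80/37
mL = -1/2·sL + 1/2·sR = -800/629
mR = -1/2·sL + 0·sR = -40/17

80/17 80/37 -800/629 -40/17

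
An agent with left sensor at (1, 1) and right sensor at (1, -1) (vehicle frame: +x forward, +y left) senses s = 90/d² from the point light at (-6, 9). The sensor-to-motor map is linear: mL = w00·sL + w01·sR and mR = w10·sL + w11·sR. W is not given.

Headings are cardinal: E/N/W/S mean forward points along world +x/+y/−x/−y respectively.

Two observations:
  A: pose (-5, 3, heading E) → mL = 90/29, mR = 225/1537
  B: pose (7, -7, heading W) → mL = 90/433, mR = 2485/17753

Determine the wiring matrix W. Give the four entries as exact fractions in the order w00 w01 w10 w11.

obs A: pose=(-5,3,E) → sL=90/29, sR=90/53, mL=90/29, mR=225/1537
obs B: pose=(7,-7,W) → sL=90/433, sR=10/41, mL=90/433, mR=2485/17753
sensor matrix S = [[90/29, 90/53], [90/433, 10/41]]; det S = 11023200/27286361
solve [mL_A; mL_B] = S·[w00; w01] and [mR_A; mR_B] = S·[w10; w11]:
  w00 = 1, w01 = 0, w10 = -1/2, w11 = 1

1 0 -1/2 1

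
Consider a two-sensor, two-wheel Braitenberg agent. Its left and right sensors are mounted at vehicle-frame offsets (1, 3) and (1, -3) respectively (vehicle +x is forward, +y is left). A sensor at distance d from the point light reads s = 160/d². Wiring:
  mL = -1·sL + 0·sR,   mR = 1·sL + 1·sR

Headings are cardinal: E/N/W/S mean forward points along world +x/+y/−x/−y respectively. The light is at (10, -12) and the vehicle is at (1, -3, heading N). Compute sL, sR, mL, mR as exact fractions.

40/61 20/17 -40/61 1900/1037

left sensor world pos  = (-2, -2); dL² = 244
right sensor world pos = (4, -2); dR² = 136
sL = 160/244 = 40/61
sR = 160/136 = 20/17
mL = -1·sL + 0·sR = -40/61
mR = 1·sL + 1·sR = 1900/1037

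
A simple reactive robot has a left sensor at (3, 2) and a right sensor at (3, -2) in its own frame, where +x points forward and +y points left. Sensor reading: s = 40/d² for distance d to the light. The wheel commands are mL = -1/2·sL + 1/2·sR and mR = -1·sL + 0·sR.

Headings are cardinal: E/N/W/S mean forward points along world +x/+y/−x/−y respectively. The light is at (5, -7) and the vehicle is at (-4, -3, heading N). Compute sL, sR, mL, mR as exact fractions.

left sensor world pos  = (-6, 0); dL² = 170
right sensor world pos = (-2, 0); dR² = 98
sL = 40/170 = 4/17
sR = 40/98 = 20/49
mL = -1/2·sL + 1/2·sR = 72/833
mR = -1·sL + 0·sR = -4/17

4/17 20/49 72/833 -4/17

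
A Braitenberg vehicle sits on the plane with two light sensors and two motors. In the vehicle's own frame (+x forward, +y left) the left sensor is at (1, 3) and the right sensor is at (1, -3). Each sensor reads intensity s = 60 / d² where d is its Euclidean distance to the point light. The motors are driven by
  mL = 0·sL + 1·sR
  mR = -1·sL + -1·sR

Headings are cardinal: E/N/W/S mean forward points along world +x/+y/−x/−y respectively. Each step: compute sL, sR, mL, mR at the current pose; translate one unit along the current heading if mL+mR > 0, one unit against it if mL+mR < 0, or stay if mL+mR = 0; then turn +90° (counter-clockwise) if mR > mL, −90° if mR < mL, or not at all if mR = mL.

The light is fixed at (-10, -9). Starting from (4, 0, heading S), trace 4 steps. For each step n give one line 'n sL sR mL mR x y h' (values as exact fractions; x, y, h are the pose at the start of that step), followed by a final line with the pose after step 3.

0 60/353 12/37 12/37 -6456/13061 4 0 S
1 30/109 30/169 30/169 -8340/18421 4 1 W
2 12/53 12/89 12/89 -1704/4717 5 1 N
3 3/20 15/73 15/73 -519/1460 5 0 E
final 4 0 S

n=0: pose=(4,0,S); sL=60/353, sR=12/37; mL=12/37, mR=-6456/13061; mL+mR=-60/353 → advance -1; mR−mL=-10692/13061 → turn -1·90°
n=1: pose=(4,1,W); sL=30/109, sR=30/169; mL=30/169, mR=-8340/18421; mL+mR=-30/109 → advance -1; mR−mL=-11610/18421 → turn -1·90°
n=2: pose=(5,1,N); sL=12/53, sR=12/89; mL=12/89, mR=-1704/4717; mL+mR=-12/53 → advance -1; mR−mL=-2340/4717 → turn -1·90°
n=3: pose=(5,0,E); sL=3/20, sR=15/73; mL=15/73, mR=-519/1460; mL+mR=-3/20 → advance -1; mR−mL=-819/1460 → turn -1·90°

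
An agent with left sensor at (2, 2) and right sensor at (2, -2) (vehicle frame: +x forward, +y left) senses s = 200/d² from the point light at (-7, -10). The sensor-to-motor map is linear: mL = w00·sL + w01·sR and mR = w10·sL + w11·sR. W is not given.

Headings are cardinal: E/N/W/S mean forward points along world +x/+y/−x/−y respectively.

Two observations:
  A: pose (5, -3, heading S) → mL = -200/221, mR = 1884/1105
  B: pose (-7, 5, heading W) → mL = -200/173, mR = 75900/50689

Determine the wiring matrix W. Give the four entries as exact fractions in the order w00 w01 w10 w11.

-1 0 1 1/2

obs A: pose=(5,-3,S) → sL=200/221, sR=8/5, mL=-200/221, mR=1884/1105
obs B: pose=(-7,5,W) → sL=200/173, sR=200/293, mL=-200/173, mR=75900/50689
sensor matrix S = [[200/221, 8/5], [200/173, 200/293]]; det S = -13800960/11202269
solve [mL_A; mL_B] = S·[w00; w01] and [mR_A; mR_B] = S·[w10; w11]:
  w00 = -1, w01 = 0, w10 = 1, w11 = 1/2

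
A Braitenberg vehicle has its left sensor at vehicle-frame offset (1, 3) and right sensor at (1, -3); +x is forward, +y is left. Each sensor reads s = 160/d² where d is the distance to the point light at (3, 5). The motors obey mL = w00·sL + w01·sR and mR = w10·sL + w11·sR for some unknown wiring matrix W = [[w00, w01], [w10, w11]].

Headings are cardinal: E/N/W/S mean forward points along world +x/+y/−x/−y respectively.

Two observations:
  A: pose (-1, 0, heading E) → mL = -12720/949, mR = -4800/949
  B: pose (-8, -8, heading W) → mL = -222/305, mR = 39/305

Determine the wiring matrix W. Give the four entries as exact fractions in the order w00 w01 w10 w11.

obs A: pose=(-1,0,E) → sL=160/13, sR=160/73, mL=-12720/949, mR=-4800/949
obs B: pose=(-8,-8,W) → sL=2/5, sR=40/61, mL=-222/305, mR=39/305
sensor matrix S = [[160/13, 160/73], [2/5, 40/61]]; det S = 416448/57889
solve [mL_A; mL_B] = S·[w00; w01] and [mR_A; mR_B] = S·[w10; w11]:
  w00 = -1, w01 = -1/2, w10 = -1/2, w11 = 1/2

-1 -1/2 -1/2 1/2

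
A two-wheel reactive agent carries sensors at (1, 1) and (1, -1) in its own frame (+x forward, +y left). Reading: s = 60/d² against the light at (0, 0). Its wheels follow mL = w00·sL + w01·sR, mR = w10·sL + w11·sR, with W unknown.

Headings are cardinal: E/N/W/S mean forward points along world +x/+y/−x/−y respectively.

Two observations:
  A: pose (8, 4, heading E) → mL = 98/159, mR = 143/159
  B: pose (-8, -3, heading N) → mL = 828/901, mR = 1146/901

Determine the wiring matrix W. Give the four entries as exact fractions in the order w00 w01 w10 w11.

obs A: pose=(8,4,E) → sL=30/53, sR=2/3, mL=98/159, mR=143/159
obs B: pose=(-8,-3,N) → sL=12/17, sR=60/53, mL=828/901, mR=1146/901
sensor matrix S = [[30/53, 2/3], [12/17, 60/53]]; det S = 8128/47753
solve [mL_A; mL_B] = S·[w00; w01] and [mR_A; mR_B] = S·[w10; w11]:
  w00 = 1/2, w01 = 1/2, w10 = 1, w11 = 1/2

1/2 1/2 1 1/2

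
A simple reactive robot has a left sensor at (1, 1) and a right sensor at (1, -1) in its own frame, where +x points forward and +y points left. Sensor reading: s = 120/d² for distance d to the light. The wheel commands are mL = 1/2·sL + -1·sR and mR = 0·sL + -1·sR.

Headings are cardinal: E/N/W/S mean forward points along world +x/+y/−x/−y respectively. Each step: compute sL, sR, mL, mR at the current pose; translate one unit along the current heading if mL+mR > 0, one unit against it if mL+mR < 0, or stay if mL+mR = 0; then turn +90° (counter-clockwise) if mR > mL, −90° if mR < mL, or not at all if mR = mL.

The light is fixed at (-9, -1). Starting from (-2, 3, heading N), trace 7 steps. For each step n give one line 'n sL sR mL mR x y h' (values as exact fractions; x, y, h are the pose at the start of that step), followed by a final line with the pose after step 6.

n=0: pose=(-2,3,N); sL=120/61, sR=120/89; mL=-1980/5429, mR=-120/89; mL+mR=-9300/5429 → advance -1; mR−mL=-60/61 → turn -1·90°
n=1: pose=(-2,2,E); sL=3/2, sR=30/17; mL=-69/68, mR=-30/17; mL+mR=-189/68 → advance -1; mR−mL=-3/4 → turn -1·90°
n=2: pose=(-3,2,S); sL=120/53, sR=120/29; mL=-4620/1537, mR=-120/29; mL+mR=-10980/1537 → advance -1; mR−mL=-60/53 → turn -1·90°
n=3: pose=(-3,3,W); sL=60/17, sR=12/5; mL=-54/85, mR=-12/5; mL+mR=-258/85 → advance -1; mR−mL=-30/17 → turn -1·90°
n=4: pose=(-2,3,N); sL=120/61, sR=120/89; mL=-1980/5429, mR=-120/89; mL+mR=-9300/5429 → advance -1; mR−mL=-60/61 → turn -1·90°
n=5: pose=(-2,2,E); sL=3/2, sR=30/17; mL=-69/68, mR=-30/17; mL+mR=-189/68 → advance -1; mR−mL=-3/4 → turn -1·90°
n=6: pose=(-3,2,S); sL=120/53, sR=120/29; mL=-4620/1537, mR=-120/29; mL+mR=-10980/1537 → advance -1; mR−mL=-60/53 → turn -1·90°

0 120/61 120/89 -1980/5429 -120/89 -2 3 N
1 3/2 30/17 -69/68 -30/17 -2 2 E
2 120/53 120/29 -4620/1537 -120/29 -3 2 S
3 60/17 12/5 -54/85 -12/5 -3 3 W
4 120/61 120/89 -1980/5429 -120/89 -2 3 N
5 3/2 30/17 -69/68 -30/17 -2 2 E
6 120/53 120/29 -4620/1537 -120/29 -3 2 S
final -3 3 W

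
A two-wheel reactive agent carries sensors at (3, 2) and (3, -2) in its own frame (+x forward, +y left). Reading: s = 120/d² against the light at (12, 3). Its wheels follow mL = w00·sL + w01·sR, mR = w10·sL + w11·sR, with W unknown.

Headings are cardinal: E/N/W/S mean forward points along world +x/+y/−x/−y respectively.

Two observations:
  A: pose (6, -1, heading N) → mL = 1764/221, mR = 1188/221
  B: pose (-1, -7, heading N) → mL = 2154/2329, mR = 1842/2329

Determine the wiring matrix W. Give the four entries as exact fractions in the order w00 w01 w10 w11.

obs A: pose=(6,-1,N) → sL=24/13, sR=120/17, mL=1764/221, mR=1188/221
obs B: pose=(-1,-7,N) → sL=60/137, sR=12/17, mL=2154/2329, mR=1842/2329
sensor matrix S = [[24/13, 120/17], [60/137, 12/17]]; det S = -54144/30277
solve [mL_A; mL_B] = S·[w00; w01] and [mR_A; mR_B] = S·[w10; w11]:
  w00 = 1/2, w01 = 1, w10 = 1, w11 = 1/2

1/2 1 1 1/2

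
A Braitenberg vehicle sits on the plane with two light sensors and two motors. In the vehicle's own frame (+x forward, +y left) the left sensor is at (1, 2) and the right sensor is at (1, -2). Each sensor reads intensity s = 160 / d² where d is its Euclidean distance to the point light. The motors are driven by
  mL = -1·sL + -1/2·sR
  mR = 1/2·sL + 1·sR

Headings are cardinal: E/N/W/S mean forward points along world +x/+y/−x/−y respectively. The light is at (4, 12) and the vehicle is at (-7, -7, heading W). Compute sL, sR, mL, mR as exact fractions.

left sensor world pos  = (-8, -9); dL² = 585
right sensor world pos = (-8, -5); dR² = 433
sL = 160/585 = 32/117
sR = 160/433 = 160/433
mL = -1·sL + -1/2·sR = -23216/50661
mR = 1/2·sL + 1·sR = 25648/50661

32/117 160/433 -23216/50661 25648/50661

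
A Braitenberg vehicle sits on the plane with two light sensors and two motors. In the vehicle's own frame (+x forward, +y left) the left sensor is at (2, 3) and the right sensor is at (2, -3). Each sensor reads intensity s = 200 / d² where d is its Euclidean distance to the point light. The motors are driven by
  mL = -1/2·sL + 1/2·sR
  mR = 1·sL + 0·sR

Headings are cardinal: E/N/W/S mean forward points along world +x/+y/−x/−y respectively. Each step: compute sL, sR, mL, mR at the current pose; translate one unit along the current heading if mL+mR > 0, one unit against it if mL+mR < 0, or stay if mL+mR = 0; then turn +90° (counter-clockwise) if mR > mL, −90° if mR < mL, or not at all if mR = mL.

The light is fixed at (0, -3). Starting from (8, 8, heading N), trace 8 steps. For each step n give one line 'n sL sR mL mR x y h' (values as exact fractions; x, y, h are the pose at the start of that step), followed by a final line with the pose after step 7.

n=0: pose=(8,8,N); sL=100/97, sR=20/29; mL=-480/2813, mR=100/97; mL+mR=2420/2813 → advance +1; mR−mL=3380/2813 → turn +1·90°
n=1: pose=(8,9,W); sL=200/117, sR=200/261; mL=-1600/3393, mR=200/117; mL+mR=1400/1131 → advance +1; mR−mL=7400/3393 → turn +1·90°
n=2: pose=(7,9,S); sL=1, sR=50/29; mL=21/58, mR=1; mL+mR=79/58 → advance +1; mR−mL=37/58 → turn +1·90°
n=3: pose=(7,8,E); sL=200/277, sR=40/29; mL=2640/8033, mR=200/277; mL+mR=8440/8033 → advance +1; mR−mL=3160/8033 → turn +1·90°
n=4: pose=(8,8,N); sL=100/97, sR=20/29; mL=-480/2813, mR=100/97; mL+mR=2420/2813 → advance +1; mR−mL=3380/2813 → turn +1·90°
n=5: pose=(8,9,W); sL=200/117, sR=200/261; mL=-1600/3393, mR=200/117; mL+mR=1400/1131 → advance +1; mR−mL=7400/3393 → turn +1·90°
n=6: pose=(7,9,S); sL=1, sR=50/29; mL=21/58, mR=1; mL+mR=79/58 → advance +1; mR−mL=37/58 → turn +1·90°
n=7: pose=(7,8,E); sL=200/277, sR=40/29; mL=2640/8033, mR=200/277; mL+mR=8440/8033 → advance +1; mR−mL=3160/8033 → turn +1·90°

0 100/97 20/29 -480/2813 100/97 8 8 N
1 200/117 200/261 -1600/3393 200/117 8 9 W
2 1 50/29 21/58 1 7 9 S
3 200/277 40/29 2640/8033 200/277 7 8 E
4 100/97 20/29 -480/2813 100/97 8 8 N
5 200/117 200/261 -1600/3393 200/117 8 9 W
6 1 50/29 21/58 1 7 9 S
7 200/277 40/29 2640/8033 200/277 7 8 E
final 8 8 N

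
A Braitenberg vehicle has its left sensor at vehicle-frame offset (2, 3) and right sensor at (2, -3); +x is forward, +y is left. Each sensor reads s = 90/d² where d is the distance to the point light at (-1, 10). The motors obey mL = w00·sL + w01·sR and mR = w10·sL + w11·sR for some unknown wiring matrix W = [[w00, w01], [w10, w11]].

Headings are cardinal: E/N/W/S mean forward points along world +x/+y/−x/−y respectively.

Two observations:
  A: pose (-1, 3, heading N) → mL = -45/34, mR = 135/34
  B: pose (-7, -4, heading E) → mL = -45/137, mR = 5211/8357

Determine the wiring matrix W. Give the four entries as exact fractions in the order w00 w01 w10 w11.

obs A: pose=(-1,3,N) → sL=45/17, sR=45/17, mL=-45/34, mR=135/34
obs B: pose=(-7,-4,E) → sL=90/137, sR=18/61, mL=-45/137, mR=5211/8357
sensor matrix S = [[45/17, 45/17], [90/137, 18/61]]; det S = -136080/142069
solve [mL_A; mL_B] = S·[w00; w01] and [mR_A; mR_B] = S·[w10; w11]:
  w00 = -1/2, w01 = 0, w10 = 1/2, w11 = 1

-1/2 0 1/2 1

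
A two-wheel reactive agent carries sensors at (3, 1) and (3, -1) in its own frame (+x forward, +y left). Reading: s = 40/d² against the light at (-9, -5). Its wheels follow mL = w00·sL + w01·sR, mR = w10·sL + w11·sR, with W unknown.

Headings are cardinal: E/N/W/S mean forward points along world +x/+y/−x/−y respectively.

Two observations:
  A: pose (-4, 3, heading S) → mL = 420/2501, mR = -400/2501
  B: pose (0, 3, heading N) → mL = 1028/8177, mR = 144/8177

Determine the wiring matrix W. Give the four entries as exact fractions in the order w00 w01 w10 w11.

obs A: pose=(-4,3,S) → sL=40/61, sR=40/41, mL=420/2501, mR=-400/2501
obs B: pose=(0,3,N) → sL=8/37, sR=40/221, mL=1028/8177, mR=144/8177
sensor matrix S = [[40/61, 40/41], [8/37, 40/221]]; det S = -1886720/20450677
solve [mL_A; mL_B] = S·[w00; w01] and [mR_A; mR_B] = S·[w10; w11]:
  w00 = 1, w01 = -1/2, w10 = 1/2, w11 = -1/2

1 -1/2 1/2 -1/2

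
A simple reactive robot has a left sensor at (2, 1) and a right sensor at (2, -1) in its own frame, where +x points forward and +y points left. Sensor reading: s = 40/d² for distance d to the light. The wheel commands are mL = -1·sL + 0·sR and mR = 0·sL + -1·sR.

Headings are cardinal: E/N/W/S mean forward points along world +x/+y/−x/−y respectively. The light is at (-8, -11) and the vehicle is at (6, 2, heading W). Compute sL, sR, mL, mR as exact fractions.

left sensor world pos  = (4, 1); dL² = 288
right sensor world pos = (4, 3); dR² = 340
sL = 40/288 = 5/36
sR = 40/340 = 2/17
mL = -1·sL + 0·sR = -5/36
mR = 0·sL + -1·sR = -2/17

5/36 2/17 -5/36 -2/17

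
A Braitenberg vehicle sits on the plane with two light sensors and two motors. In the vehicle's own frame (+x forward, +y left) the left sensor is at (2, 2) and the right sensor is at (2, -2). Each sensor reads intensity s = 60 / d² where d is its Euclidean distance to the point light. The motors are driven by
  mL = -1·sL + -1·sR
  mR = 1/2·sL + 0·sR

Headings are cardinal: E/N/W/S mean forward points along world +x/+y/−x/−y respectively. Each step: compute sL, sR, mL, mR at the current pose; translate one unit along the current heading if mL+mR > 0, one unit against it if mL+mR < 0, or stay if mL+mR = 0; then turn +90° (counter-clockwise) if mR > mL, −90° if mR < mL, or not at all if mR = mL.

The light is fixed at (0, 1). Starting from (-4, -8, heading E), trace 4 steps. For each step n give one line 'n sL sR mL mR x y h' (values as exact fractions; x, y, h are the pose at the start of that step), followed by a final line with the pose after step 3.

n=0: pose=(-4,-8,E); sL=60/53, sR=12/25; mL=-2136/1325, mR=30/53; mL+mR=-1386/1325 → advance -1; mR−mL=2886/1325 → turn +1·90°
n=1: pose=(-5,-8,N); sL=30/49, sR=30/29; mL=-2340/1421, mR=15/49; mL+mR=-1905/1421 → advance -1; mR−mL=2775/1421 → turn +1·90°
n=2: pose=(-5,-9,W); sL=60/193, sR=60/113; mL=-18360/21809, mR=30/193; mL+mR=-14970/21809 → advance -1; mR−mL=21750/21809 → turn +1·90°
n=3: pose=(-4,-9,S); sL=15/37, sR=1/3; mL=-82/111, mR=15/74; mL+mR=-119/222 → advance -1; mR−mL=209/222 → turn +1·90°

0 60/53 12/25 -2136/1325 30/53 -4 -8 E
1 30/49 30/29 -2340/1421 15/49 -5 -8 N
2 60/193 60/113 -18360/21809 30/193 -5 -9 W
3 15/37 1/3 -82/111 15/74 -4 -9 S
final -4 -8 E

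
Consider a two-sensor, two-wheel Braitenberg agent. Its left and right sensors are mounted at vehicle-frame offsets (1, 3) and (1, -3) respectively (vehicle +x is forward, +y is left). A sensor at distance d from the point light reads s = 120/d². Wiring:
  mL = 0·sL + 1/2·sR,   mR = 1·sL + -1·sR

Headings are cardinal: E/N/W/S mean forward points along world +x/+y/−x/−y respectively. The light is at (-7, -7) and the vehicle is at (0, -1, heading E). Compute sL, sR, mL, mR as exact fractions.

left sensor world pos  = (1, 2); dL² = 145
right sensor world pos = (1, -4); dR² = 73
sL = 120/145 = 24/29
sR = 120/73 = 120/73
mL = 0·sL + 1/2·sR = 60/73
mR = 1·sL + -1·sR = -1728/2117

24/29 120/73 60/73 -1728/2117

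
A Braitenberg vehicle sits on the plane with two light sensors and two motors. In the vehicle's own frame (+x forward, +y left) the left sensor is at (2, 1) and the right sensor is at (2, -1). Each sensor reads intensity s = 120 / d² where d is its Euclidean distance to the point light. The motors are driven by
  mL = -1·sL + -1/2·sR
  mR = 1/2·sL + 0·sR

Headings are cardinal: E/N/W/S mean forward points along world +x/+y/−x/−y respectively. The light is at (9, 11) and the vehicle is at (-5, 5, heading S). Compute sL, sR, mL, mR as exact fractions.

120/233 120/289 -48660/67337 60/233

left sensor world pos  = (-4, 3); dL² = 233
right sensor world pos = (-6, 3); dR² = 289
sL = 120/233 = 120/233
sR = 120/289 = 120/289
mL = -1·sL + -1/2·sR = -48660/67337
mR = 1/2·sL + 0·sR = 60/233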